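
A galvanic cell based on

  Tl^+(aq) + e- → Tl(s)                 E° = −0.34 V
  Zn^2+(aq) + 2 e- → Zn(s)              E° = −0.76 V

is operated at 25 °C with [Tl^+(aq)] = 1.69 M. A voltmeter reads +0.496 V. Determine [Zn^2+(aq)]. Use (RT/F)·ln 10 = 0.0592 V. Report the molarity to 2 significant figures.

0.0077 M

The Tl⁺/Tl couple has the larger reduction potential, so it is the cathode: E°cell = −0.34 − (−0.76) = +0.42 V and n = 2.
Since E = E° − (0.0592/n)·log Q, log Q = n(E° − E)/0.0592 = −2.568.
For 2 Tl^+(aq) + Zn(s) → 2 Tl(s) + Zn^2+(aq), the reaction quotient is Q = [Zn^2+(aq)] / [Tl^+(aq)]^2.
Isolating [Zn^2+(aq)] in Q = 10^{−2.568} yields log [Zn^2+(aq)] = −2.112, i.e. 0.0077 M.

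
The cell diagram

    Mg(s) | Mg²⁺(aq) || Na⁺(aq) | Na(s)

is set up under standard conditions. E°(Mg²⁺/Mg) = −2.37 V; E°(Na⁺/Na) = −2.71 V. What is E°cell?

−0.34 V

By convention the left-hand electrode in cell notation is the anode (oxidation) and the right-hand electrode is the cathode (reduction).
E°cell = E°(right) − E°(left) = −2.71 − (−2.37) = −0.34 V.
The negative sign shows that, as written, the cell would require an external voltage to drive the reaction.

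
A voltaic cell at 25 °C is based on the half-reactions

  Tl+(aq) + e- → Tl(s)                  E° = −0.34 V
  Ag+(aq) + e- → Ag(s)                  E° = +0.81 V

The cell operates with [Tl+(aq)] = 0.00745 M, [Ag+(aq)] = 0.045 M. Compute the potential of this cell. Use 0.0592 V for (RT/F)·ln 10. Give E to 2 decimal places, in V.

The Ag⁺/Ag couple has the more positive E°, so it is the cathode; Tl⁺/Tl is the anode.
The standard potential is +0.81 − (−0.34) = +1.15 V and the balanced reaction transfers n = 1 electron.
The balanced reaction is Ag+(aq) + Tl(s) → Ag(s) + Tl+(aq), so Q = [Tl+(aq)] / [Ag+(aq)] = 0.166 and log Q = −0.781.
Applying E = E° − (RT ln10/nF)·log Q gives +1.15 − (0.0592/1)(−0.781) = +1.20 V.

+1.20 V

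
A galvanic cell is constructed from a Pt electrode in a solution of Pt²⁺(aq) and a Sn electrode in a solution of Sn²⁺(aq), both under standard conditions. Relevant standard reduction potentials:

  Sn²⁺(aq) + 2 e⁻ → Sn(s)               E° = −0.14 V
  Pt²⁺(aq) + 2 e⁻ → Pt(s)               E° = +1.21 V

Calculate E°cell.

Of the two couples in this cell, the one with the more positive reduction potential is reduced at the cathode: here that is Pt²⁺/Pt (+1.21 V); Sn²⁺/Sn (−0.14 V) is the anode.
E°cell = E°(cathode) − E°(anode) = +1.21 − (−0.14) = +1.35 V.

+1.35 V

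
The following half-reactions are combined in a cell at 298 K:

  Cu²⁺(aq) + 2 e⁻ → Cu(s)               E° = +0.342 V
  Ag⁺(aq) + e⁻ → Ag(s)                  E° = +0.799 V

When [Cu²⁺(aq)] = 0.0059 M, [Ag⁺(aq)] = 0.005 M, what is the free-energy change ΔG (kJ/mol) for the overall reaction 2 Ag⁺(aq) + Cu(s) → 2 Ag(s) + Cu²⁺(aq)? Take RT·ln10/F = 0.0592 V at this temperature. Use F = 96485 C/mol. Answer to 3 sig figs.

The standard cell potential is +0.799 − (+0.342) = +0.457 V, with n = 2 electrons in the balanced equation.
The reaction quotient is [Cu²⁺(aq)] / [Ag⁺(aq)]^2 = 236; by Nernst, E = +0.457 − (0.0592/2)(2.373) = +0.3868 V.
Then ΔG = −nFE = −2 × 96485 × +0.3868 J/mol = −74.6 kJ/mol.

−74.6 kJ/mol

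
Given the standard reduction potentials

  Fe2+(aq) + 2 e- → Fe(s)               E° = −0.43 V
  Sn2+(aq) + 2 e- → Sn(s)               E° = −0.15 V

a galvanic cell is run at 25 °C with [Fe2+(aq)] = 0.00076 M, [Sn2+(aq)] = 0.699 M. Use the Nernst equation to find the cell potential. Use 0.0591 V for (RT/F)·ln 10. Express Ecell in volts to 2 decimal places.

+0.37 V

Sn²⁺/Sn is reduced (cathode, E° = −0.15 V) and Fe²⁺/Fe is oxidized (anode).
The standard potential is −0.15 − (−0.43) = +0.28 V and the balanced reaction transfers n = 2 electrons.
The balanced reaction is Sn2+(aq) + Fe(s) → Sn(s) + Fe2+(aq), so Q = [Fe2+(aq)] / [Sn2+(aq)] = 0.00109 and log Q = −2.964.
E = E° − (0.0591/n)·log Q = +0.28 − (0.0591/2)(−2.964) = +0.37 V.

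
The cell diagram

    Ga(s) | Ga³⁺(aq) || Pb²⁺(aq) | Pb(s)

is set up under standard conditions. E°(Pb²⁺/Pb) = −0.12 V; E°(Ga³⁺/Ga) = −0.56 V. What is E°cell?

+0.44 V

By convention the left-hand electrode in cell notation is the anode (oxidation) and the right-hand electrode is the cathode (reduction).
E°cell = E°(right) − E°(left) = −0.12 − (−0.56) = +0.44 V.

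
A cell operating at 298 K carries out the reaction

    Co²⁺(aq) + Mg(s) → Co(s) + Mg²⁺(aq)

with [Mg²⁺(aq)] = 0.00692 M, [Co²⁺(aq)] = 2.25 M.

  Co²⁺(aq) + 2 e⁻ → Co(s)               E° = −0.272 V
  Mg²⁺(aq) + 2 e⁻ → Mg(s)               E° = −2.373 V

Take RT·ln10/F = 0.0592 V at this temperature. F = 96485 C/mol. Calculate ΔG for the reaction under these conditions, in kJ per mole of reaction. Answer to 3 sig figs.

−420 kJ/mol

With Co²⁺/Co reduced at the cathode, E°cell = −0.272 − (−2.373) = +2.101 V and n = 2.
Here Q = [Mg²⁺(aq)] / [Co²⁺(aq)] = 0.00308 (log Q = −2.512), giving E = +2.101 − (0.0592/2)·(−2.512) = +2.1754 V.
Then ΔG = −nFE = −2 × 96485 × +2.1754 J/mol = −420 kJ/mol.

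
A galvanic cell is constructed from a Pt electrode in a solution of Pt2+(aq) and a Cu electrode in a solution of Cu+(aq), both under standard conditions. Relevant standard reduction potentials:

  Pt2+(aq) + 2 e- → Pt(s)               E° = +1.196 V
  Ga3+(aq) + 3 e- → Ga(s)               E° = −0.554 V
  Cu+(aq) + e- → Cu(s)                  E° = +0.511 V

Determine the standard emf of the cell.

The Pt²⁺/Pt couple has the higher E°, so Pt ion is reduced (cathode) and Cu is oxidized (anode).
E°cell = E°(cathode) − E°(anode) = +1.196 − (+0.511) = +0.685 V.

+0.685 V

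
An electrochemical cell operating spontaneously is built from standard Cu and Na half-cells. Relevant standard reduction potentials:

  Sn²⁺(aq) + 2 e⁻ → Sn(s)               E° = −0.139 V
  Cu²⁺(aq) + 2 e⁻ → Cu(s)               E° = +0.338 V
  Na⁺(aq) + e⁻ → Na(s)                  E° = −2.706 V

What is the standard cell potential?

Of the two couples in this cell, the one with the more positive reduction potential is reduced at the cathode: here that is Cu²⁺/Cu (+0.338 V); Na⁺/Na (−2.706 V) is the anode.
E°cell = E°(cathode) − E°(anode) = +0.338 − (−2.706) = +3.044 V.

+3.044 V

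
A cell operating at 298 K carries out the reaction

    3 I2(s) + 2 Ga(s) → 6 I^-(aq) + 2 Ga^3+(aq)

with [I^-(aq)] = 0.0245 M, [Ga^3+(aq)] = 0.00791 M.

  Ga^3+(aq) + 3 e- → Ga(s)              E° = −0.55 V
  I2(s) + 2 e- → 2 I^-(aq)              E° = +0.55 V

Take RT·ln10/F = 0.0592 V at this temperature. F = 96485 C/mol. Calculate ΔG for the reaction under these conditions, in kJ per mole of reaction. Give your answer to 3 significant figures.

With I₂/I⁻ reduced at the cathode, E°cell = +0.55 − (−0.55) = +1.10 V and n = 6.
Here Q = [I^-(aq)]^6·[Ga^3+(aq)]^2 = 1.35×10^−14 (log Q = −13.869), giving E = +1.10 − (0.0592/6)·(−13.869) = +1.2368 V.
ΔG = −nFE = −(6)(96485)(+1.2368) J/mol = −716 kJ/mol.

−716 kJ/mol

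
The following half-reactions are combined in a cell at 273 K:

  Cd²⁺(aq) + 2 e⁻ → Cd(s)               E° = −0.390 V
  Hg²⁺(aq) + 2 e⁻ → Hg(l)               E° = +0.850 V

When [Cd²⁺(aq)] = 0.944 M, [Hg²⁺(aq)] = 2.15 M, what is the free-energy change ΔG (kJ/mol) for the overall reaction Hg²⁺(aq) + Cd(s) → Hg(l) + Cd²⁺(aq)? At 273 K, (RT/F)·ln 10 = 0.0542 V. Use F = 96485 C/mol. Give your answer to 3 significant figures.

−241 kJ/mol

E°cell = +0.850 − (−0.390) = +1.240 V; the balanced reaction transfers n = 2 electrons.
The reaction quotient is [Cd²⁺(aq)] / [Hg²⁺(aq)] = 0.439; by Nernst, E = +1.240 − (0.0542/2)(−0.357) = +1.2497 V.
Finally ΔG = −nFE = −(2)(96485 C/mol)(+1.2497 V) = −241 kJ/mol.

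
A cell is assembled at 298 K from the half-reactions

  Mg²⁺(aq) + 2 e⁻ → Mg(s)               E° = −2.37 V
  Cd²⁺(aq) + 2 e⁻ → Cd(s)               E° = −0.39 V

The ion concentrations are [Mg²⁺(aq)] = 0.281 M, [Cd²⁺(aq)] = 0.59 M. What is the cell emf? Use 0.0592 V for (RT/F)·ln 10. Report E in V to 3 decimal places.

The Cd²⁺/Cd couple has the more positive E°, so it is the cathode; Mg²⁺/Mg is the anode.
E°cell = E°cat − E°an = −0.39 − (−2.37) = +1.98 V; n = 2.
Balancing gives Cd²⁺(aq) + Mg(s) → Cd(s) + Mg²⁺(aq); hence Q = [Mg²⁺(aq)] / [Cd²⁺(aq)] = 0.476 (log Q = −0.322).
By the Nernst equation, E = +1.98 − (0.0592/2)·(−0.322) = +1.990 V.

+1.990 V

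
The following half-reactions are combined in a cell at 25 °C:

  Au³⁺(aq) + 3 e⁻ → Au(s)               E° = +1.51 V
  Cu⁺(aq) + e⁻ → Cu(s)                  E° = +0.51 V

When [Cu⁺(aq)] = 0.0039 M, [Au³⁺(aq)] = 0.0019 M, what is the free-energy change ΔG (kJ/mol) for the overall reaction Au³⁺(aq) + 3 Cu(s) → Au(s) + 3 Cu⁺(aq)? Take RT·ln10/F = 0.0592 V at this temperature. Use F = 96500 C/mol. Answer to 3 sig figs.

The standard cell potential is +1.51 − (+0.51) = +1.00 V, with n = 3 electrons in the balanced equation.
Q = [Cu⁺(aq)]^3 / [Au³⁺(aq)] = 3.12×10^−5, so log Q = −4.506 and E = +1.00 − (0.0592/3)(−4.506) = +1.0889 V.
ΔG = −nFE = −(3)(96500)(+1.0889) J/mol = −315 kJ/mol.

−315 kJ/mol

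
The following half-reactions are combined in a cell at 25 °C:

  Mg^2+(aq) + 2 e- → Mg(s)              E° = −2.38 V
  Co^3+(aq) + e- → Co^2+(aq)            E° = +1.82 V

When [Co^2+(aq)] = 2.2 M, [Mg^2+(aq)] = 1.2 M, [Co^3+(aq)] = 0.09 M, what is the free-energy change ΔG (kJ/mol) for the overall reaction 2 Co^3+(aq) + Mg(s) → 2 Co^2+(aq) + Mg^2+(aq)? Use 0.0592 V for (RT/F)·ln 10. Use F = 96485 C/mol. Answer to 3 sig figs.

−794 kJ/mol

The standard cell potential is +1.82 − (−2.38) = +4.20 V, with n = 2 electrons in the balanced equation.
The reaction quotient is ([Co^2+(aq)]^2·[Mg^2+(aq)]) / [Co^3+(aq)]^2 = 717; by Nernst, E = +4.20 − (0.0592/2)(2.856) = +4.1155 V.
Then ΔG = −nFE = −2 × 96485 × +4.1155 J/mol = −794 kJ/mol.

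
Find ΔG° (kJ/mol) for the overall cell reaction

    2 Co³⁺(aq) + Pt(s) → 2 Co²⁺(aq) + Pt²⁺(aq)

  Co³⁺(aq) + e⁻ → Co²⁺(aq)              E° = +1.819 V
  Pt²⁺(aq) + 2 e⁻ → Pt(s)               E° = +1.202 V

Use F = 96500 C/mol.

−119 kJ/mol

In the reaction as written Co³⁺(aq) is reduced, so the Co³⁺/Co²⁺ couple is the cathode and Pt²⁺/Pt is the anode.
E°cell = +1.819 − (+1.202) = +0.617 V; balancing electrons gives n = 2.
ΔG° = −nFE°cell = −(2)(96500)(+0.617) J/mol = −119 kJ/mol.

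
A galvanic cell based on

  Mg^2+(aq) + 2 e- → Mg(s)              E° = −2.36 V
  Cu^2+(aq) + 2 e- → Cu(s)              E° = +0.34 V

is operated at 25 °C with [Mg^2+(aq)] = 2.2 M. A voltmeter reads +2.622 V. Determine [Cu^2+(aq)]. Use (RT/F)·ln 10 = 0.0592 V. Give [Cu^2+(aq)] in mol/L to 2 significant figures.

0.0051 M

The Cu²⁺/Cu couple has the larger reduction potential, so it is the cathode: E°cell = +0.34 − (−2.36) = +2.70 V and n = 2.
Since E = E° − (0.0592/n)·log Q, log Q = n(E° − E)/0.0592 = 2.635.
Balancing electrons gives Cu^2+(aq) + Mg(s) → Cu(s) + Mg^2+(aq); thus Q = [Mg^2+(aq)] / [Cu^2+(aq)].
Isolating [Cu^2+(aq)] in Q = 10^{2.635} yields log [Cu^2+(aq)] = −2.293, i.e. 0.0051 M.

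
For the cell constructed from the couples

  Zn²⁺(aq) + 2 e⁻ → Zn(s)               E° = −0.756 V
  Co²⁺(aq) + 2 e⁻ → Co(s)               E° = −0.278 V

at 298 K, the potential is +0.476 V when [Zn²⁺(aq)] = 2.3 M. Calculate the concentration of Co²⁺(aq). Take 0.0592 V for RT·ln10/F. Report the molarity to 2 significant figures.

The Co²⁺/Co couple has the larger reduction potential, so it is the cathode: E°cell = −0.278 − (−0.756) = +0.478 V and n = 2.
From the Nernst equation, log Q = n(E° − E)/0.0592 = 2·(+0.478 − (+0.476))/0.0592 = 0.068.
Balancing electrons gives Co²⁺(aq) + Zn(s) → Co(s) + Zn²⁺(aq); thus Q = [Zn²⁺(aq)] / [Co²⁺(aq)].
Isolating [Co²⁺(aq)] in Q = 10^{0.068} yields log [Co²⁺(aq)] = 0.294, i.e. 2.0 M.

2.0 M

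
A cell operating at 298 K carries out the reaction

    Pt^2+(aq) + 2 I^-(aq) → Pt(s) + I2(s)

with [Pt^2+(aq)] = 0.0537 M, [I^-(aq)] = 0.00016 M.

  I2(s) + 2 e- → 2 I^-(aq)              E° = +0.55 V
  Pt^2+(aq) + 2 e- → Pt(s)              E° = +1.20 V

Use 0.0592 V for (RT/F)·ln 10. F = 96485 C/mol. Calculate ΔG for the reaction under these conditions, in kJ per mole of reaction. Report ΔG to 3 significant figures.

With Pt²⁺/Pt reduced at the cathode, E°cell = +1.20 − (+0.55) = +0.65 V and n = 2.
Here Q = 1 / ([Pt^2+(aq)]·[I^-(aq)]^2) = 7.27×10^8 (log Q = 8.862), giving E = +0.65 − (0.0592/2)·(8.862) = +0.3877 V.
ΔG = −nFE = −(2)(96485)(+0.3877) J/mol = −74.8 kJ/mol.

−74.8 kJ/mol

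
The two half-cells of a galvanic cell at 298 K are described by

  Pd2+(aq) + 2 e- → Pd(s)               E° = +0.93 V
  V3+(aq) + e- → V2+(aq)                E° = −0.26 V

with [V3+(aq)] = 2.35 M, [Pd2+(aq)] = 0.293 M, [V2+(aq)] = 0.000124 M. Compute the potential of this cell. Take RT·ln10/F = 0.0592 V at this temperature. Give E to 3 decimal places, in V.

Pd²⁺/Pd is reduced (cathode, E° = +0.93 V) and V³⁺/V²⁺ is oxidized (anode).
E°cell = +0.93 − (−0.26) = +1.19 V, with n = 2 electrons transferred.
The balanced reaction is Pd2+(aq) + 2 V2+(aq) → Pd(s) + 2 V3+(aq), so Q = [V3+(aq)]^2 / ([Pd2+(aq)]·[V2+(aq)]^2) = 1.23×10^9 and log Q = 9.088.
E = E° − (0.0592/n)·log Q = +1.19 − (0.0592/2)(9.088) = +0.921 V.

+0.921 V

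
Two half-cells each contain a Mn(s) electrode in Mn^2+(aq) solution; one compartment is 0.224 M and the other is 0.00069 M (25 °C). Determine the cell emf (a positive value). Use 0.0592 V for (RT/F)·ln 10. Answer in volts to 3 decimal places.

For a concentration cell E°cell = 0, since both electrodes use the same couple.
The compartment with the higher Mn^2+(aq) concentration (0.224 M) acts as the cathode; ions are reduced there and produced at the dilute (0.00069 M) anode.
With n = 2, Ecell = −(0.0592/2)·log([dilute]/[conc]) = −(0.0592/2)·log(0.00069/0.224) = +0.074 V.

0.074 V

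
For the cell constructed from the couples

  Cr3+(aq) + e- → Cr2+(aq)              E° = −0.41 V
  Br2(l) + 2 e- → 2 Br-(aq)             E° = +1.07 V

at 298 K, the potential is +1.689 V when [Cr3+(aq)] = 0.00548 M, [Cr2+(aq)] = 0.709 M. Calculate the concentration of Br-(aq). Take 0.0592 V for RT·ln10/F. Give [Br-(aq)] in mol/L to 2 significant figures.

The Br₂/Br⁻ couple has the larger reduction potential, so it is the cathode: E°cell = +1.07 − (−0.41) = +1.48 V and n = 2.
Rearranging E = E° − (0.0592/n)·log Q gives log Q = 2(+1.48 − (+1.689))/0.0592 = −7.061.
For Br2(l) + 2 Cr2+(aq) → 2 Br-(aq) + 2 Cr3+(aq), the reaction quotient is Q = ([Br-(aq)]^2·[Cr3+(aq)]^2) / [Cr2+(aq)]^2.
Isolating [Br-(aq)] in Q = 10^{−7.061} yields log [Br-(aq)] = −1.419, i.e. 0.038 M.

0.038 M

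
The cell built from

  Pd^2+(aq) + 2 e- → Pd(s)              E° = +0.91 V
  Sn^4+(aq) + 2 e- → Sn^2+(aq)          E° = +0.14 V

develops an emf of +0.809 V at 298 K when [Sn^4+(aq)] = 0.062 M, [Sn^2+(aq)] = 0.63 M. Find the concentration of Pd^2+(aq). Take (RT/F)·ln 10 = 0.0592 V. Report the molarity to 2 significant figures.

With Pd²⁺/Pd at the cathode and Sn⁴⁺/Sn²⁺ at the anode, E°cell = +0.91 − (+0.14) = +0.77 V (n = 2).
Since E = E° − (0.0592/n)·log Q, log Q = n(E° − E)/0.0592 = −1.318.
Balancing electrons gives Pd^2+(aq) + Sn^2+(aq) → Pd(s) + Sn^4+(aq); thus Q = [Sn^4+(aq)] / ([Pd^2+(aq)]·[Sn^2+(aq)]).
Isolating [Pd^2+(aq)] in Q = 10^{−1.318} yields log [Pd^2+(aq)] = 0.311, i.e. 2.0 M.

2.0 M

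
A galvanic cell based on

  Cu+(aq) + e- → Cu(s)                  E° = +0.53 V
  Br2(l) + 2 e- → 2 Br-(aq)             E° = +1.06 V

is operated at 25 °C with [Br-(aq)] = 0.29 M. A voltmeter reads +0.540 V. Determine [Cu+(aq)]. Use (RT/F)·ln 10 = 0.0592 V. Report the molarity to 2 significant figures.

Br₂/Br⁻ is the cathode (higher E°); E°cell = +1.06 − (+0.53) = +0.53 V with n = 2.
From the Nernst equation, log Q = n(E° − E)/0.0592 = 2·(+0.53 − (+0.540))/0.0592 = −0.338.
Balancing electrons gives Br2(l) + 2 Cu(s) → 2 Br-(aq) + 2 Cu+(aq); thus Q = [Br-(aq)]^2·[Cu+(aq)]^2.
Substituting the known concentrations and solving, log [Cu+(aq)] = 0.369 and [Cu+(aq)] = 2.3 M.

2.3 M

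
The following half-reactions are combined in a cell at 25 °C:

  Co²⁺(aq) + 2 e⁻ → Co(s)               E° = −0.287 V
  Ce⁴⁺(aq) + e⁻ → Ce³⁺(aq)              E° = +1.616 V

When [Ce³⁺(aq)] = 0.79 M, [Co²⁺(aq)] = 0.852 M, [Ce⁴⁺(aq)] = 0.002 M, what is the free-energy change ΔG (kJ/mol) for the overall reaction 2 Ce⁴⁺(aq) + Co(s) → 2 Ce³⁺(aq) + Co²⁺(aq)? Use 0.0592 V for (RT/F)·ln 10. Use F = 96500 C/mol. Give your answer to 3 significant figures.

The standard cell potential is +1.616 − (−0.287) = +1.903 V, with n = 2 electrons in the balanced equation.
Q = ([Ce³⁺(aq)]^2·[Co²⁺(aq)]) / [Ce⁴⁺(aq)]^2 = 1.33×10^5, so log Q = 5.124 and E = +1.903 − (0.0592/2)(5.124) = +1.7513 V.
Finally ΔG = −nFE = −(2)(96500 C/mol)(+1.7513 V) = −338 kJ/mol.

−338 kJ/mol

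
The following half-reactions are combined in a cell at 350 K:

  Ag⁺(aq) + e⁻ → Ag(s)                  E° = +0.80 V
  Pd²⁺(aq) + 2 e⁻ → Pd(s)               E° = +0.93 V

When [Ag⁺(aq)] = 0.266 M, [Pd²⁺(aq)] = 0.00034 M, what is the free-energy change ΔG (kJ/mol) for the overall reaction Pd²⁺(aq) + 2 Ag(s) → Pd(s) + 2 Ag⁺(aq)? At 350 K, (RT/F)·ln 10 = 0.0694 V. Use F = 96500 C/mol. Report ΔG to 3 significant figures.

−9.57 kJ/mol

E°cell = +0.93 − (+0.80) = +0.13 V; the balanced reaction transfers n = 2 electrons.
Here Q = [Ag⁺(aq)]^2 / [Pd²⁺(aq)] = 208 (log Q = 2.318), giving E = +0.13 − (0.0694/2)·(2.318) = +0.0496 V.
Finally ΔG = −nFE = −(2)(96500 C/mol)(+0.0496 V) = −9.57 kJ/mol.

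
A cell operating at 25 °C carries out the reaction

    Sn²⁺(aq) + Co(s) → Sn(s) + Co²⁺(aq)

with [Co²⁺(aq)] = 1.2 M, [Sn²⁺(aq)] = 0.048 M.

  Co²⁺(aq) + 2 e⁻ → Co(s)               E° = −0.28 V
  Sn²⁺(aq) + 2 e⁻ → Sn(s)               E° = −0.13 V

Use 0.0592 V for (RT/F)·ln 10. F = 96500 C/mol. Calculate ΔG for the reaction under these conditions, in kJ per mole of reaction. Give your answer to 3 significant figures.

−21.0 kJ/mol

The standard cell potential is −0.13 − (−0.28) = +0.15 V, with n = 2 electrons in the balanced equation.
Here Q = [Co²⁺(aq)] / [Sn²⁺(aq)] = 25 (log Q = 1.398), giving E = +0.15 − (0.0592/2)·(1.398) = +0.1086 V.
ΔG = −nFE = −(2)(96500)(+0.1086) J/mol = −21.0 kJ/mol.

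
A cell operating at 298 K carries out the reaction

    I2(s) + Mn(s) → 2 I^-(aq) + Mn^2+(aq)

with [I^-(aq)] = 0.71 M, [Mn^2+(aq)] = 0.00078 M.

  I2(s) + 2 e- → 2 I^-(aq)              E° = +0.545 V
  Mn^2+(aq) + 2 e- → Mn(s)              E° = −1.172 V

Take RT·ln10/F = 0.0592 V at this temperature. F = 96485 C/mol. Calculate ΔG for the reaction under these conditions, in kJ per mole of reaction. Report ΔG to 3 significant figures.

−351 kJ/mol

With I₂/I⁻ reduced at the cathode, E°cell = +0.545 − (−1.172) = +1.717 V and n = 2.
Here Q = [I^-(aq)]^2·[Mn^2+(aq)] = 0.000393 (log Q = −3.405), giving E = +1.717 − (0.0592/2)·(−3.405) = +1.8178 V.
ΔG = −nFE = −(2)(96485)(+1.8178) J/mol = −351 kJ/mol.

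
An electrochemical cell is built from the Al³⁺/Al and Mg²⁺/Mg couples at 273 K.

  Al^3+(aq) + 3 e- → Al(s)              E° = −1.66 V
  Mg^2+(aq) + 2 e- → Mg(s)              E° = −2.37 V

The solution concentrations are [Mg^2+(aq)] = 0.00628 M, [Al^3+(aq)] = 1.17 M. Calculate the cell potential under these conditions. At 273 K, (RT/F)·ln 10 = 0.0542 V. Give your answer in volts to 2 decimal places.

Al³⁺/Al is reduced (cathode, E° = −1.66 V) and Mg²⁺/Mg is oxidized (anode).
E°cell = −1.66 − (−2.37) = +0.71 V, with n = 6 electrons transferred.
For the overall reaction 2 Al^3+(aq) + 3 Mg(s) → 2 Al(s) + 3 Mg^2+(aq), Q = [Mg^2+(aq)]^3 / [Al^3+(aq)]^2 = 1.81×10^−7, giving log Q = −6.742.
By the Nernst equation, E = +0.71 − (0.0542/6)·(−6.742) = +0.77 V.

+0.77 V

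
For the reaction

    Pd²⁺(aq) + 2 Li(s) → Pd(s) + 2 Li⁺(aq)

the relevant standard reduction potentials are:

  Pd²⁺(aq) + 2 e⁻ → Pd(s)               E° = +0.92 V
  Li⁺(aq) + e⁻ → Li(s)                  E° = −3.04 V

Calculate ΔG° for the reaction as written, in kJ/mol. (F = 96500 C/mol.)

−764 kJ/mol

In the reaction as written Pd²⁺(aq) is reduced, so the Pd²⁺/Pd couple is the cathode and Li⁺/Li is the anode.
E°cell = +0.92 − (−3.04) = +3.96 V; balancing electrons gives n = 2.
ΔG° = −nFE°cell = −(2)(96500)(+3.96) J/mol = −764 kJ/mol.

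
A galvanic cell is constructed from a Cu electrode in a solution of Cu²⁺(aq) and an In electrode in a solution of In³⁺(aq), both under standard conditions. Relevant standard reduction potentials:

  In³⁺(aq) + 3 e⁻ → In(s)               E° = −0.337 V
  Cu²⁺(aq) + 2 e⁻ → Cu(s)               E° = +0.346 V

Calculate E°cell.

+0.683 V

Of the two couples in this cell, the one with the more positive reduction potential is reduced at the cathode: here that is Cu²⁺/Cu (+0.346 V); In³⁺/In (−0.337 V) is the anode.
E°cell = E°(cathode) − E°(anode) = +0.346 − (−0.337) = +0.683 V.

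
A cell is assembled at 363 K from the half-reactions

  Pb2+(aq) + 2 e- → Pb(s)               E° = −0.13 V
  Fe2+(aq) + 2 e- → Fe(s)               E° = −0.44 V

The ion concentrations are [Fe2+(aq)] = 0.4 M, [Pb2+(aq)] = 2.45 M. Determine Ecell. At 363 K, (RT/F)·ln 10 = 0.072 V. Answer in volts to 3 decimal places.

The Pb²⁺/Pb couple has the more positive E°, so it is the cathode; Fe²⁺/Fe is the anode.
E°cell = E°cat − E°an = −0.13 − (−0.44) = +0.31 V; n = 2.
Balancing gives Pb2+(aq) + Fe(s) → Pb(s) + Fe2+(aq); hence Q = [Fe2+(aq)] / [Pb2+(aq)] = 0.163 (log Q = −0.787).
Applying E = E° − (RT ln10/nF)·log Q gives +0.31 − (0.072/2)(−0.787) = +0.338 V.

+0.338 V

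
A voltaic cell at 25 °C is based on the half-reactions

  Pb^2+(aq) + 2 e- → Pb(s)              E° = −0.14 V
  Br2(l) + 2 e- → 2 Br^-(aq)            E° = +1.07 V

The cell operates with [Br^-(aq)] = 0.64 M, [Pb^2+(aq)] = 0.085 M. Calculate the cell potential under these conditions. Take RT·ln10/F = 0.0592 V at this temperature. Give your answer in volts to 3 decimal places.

Br₂/Br⁻ is reduced (cathode, E° = +1.07 V) and Pb²⁺/Pb is oxidized (anode).
E°cell = E°cat − E°an = +1.07 − (−0.14) = +1.21 V; n = 2.
Balancing gives Br2(l) + Pb(s) → 2 Br^-(aq) + Pb^2+(aq); hence Q = [Br^-(aq)]^2·[Pb^2+(aq)] = 0.0348 (log Q = −1.458).
E = E° − (0.0592/n)·log Q = +1.21 − (0.0592/2)(−1.458) = +1.253 V.

+1.253 V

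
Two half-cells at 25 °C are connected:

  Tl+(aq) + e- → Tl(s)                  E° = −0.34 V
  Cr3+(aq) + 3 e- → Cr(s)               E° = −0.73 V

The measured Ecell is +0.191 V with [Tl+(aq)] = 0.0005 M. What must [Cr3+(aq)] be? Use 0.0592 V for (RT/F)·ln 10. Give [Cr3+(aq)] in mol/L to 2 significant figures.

Tl⁺/Tl is the cathode (higher E°); E°cell = −0.34 − (−0.73) = +0.39 V with n = 3.
Rearranging E = E° − (0.0592/n)·log Q gives log Q = 3(+0.39 − (+0.191))/0.0592 = 10.084.
The balanced reaction is 3 Tl+(aq) + Cr(s) → 3 Tl(s) + Cr3+(aq), so Q = [Cr3+(aq)] / [Tl+(aq)]^3.
Substituting the known concentrations and solving, log [Cr3+(aq)] = 0.181 and [Cr3+(aq)] = 1.5 M.

1.5 M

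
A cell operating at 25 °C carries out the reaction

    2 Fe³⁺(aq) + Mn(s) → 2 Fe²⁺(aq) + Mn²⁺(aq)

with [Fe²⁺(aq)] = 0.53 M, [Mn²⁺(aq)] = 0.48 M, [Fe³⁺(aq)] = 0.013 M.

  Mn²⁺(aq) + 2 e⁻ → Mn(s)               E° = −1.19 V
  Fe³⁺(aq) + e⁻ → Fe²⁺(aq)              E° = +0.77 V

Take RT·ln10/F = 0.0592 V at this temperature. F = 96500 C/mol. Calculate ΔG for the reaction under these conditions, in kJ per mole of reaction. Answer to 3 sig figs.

The standard cell potential is +0.77 − (−1.19) = +1.96 V, with n = 2 electrons in the balanced equation.
Here Q = ([Fe²⁺(aq)]^2·[Mn²⁺(aq)]) / [Fe³⁺(aq)]^2 = 798 (log Q = 2.902), giving E = +1.96 − (0.0592/2)·(2.902) = +1.8741 V.
Then ΔG = −nFE = −2 × 96500 × +1.8741 J/mol = −362 kJ/mol.

−362 kJ/mol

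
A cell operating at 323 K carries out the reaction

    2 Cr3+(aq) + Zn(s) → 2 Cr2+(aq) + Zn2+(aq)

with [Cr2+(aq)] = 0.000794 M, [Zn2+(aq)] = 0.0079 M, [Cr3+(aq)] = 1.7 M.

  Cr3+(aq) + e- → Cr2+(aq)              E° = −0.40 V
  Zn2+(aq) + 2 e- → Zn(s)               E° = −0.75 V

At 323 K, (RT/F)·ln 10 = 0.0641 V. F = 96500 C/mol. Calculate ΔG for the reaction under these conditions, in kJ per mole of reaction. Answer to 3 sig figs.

The standard cell potential is −0.40 − (−0.75) = +0.35 V, with n = 2 electrons in the balanced equation.
Q = ([Cr2+(aq)]^2·[Zn2+(aq)]) / [Cr3+(aq)]^2 = 1.72×10^−9, so log Q = −8.764 and E = +0.35 − (0.0641/2)(−8.764) = +0.6309 V.
ΔG = −nFE = −(2)(96500)(+0.6309) J/mol = −122 kJ/mol.

−122 kJ/mol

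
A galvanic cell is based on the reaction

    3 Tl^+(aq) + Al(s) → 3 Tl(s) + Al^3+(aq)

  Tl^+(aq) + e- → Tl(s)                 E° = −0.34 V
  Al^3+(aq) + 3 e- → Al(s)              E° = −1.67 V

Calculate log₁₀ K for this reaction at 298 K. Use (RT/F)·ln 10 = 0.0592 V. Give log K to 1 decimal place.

log K = 67.4

The Tl⁺/Tl couple is reduced (cathode); E°cell = −0.34 − (−1.67) = +1.33 V with n = 3.
At equilibrium E = 0, so log K = nE°cell / 0.0592 = (3)(+1.33) / 0.0592 = 67.4.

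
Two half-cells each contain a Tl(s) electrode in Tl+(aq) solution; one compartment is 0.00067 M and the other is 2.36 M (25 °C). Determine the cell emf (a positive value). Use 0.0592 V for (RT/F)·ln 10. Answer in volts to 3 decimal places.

0.210 V

For a concentration cell E°cell = 0, since both electrodes use the same couple.
The compartment with the higher Tl+(aq) concentration (2.36 M) acts as the cathode; ions are reduced there and produced at the dilute (0.00067 M) anode.
With n = 1, Ecell = −(0.0592/1)·log([dilute]/[conc]) = −(0.0592/1)·log(0.00067/2.36) = +0.210 V.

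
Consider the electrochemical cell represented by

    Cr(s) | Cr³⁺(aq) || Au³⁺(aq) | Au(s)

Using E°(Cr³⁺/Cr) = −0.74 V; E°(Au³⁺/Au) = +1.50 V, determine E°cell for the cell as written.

+2.24 V

By convention the left-hand electrode in cell notation is the anode (oxidation) and the right-hand electrode is the cathode (reduction).
E°cell = E°(right) − E°(left) = +1.50 − (−0.74) = +2.24 V.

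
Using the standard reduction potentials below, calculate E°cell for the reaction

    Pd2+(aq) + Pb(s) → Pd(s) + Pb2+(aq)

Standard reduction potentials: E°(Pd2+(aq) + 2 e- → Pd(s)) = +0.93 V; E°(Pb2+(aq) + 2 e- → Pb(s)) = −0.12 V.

+1.05 V

Pd2+(aq) gains electrons, so the Pd²⁺/Pd couple is the cathode; the Pb²⁺/Pb couple is the anode.
E°cell = E°(cathode) − E°(anode) = +0.93 − (−0.12) = +1.05 V.
The positive value indicates the reaction is spontaneous as written.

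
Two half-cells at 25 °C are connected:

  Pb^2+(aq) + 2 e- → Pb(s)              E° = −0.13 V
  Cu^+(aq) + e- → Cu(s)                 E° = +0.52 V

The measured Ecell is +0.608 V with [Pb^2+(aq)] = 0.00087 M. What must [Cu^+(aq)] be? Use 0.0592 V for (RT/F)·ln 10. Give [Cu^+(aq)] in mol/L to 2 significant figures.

With Cu⁺/Cu at the cathode and Pb²⁺/Pb at the anode, E°cell = +0.52 − (−0.13) = +0.65 V (n = 2).
From the Nernst equation, log Q = n(E° − E)/0.0592 = 2·(+0.65 − (+0.608))/0.0592 = 1.419.
Balancing electrons gives 2 Cu^+(aq) + Pb(s) → 2 Cu(s) + Pb^2+(aq); thus Q = [Pb^2+(aq)] / [Cu^+(aq)]^2.
Substituting the known concentrations and solving, log [Cu^+(aq)] = −2.240 and [Cu^+(aq)] = 0.0058 M.

0.0058 M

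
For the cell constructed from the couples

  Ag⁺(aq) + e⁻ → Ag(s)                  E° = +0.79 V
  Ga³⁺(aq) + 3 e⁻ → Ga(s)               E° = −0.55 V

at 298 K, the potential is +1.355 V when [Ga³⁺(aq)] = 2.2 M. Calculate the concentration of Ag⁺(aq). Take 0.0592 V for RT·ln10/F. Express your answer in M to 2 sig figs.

2.3 M

With Ag⁺/Ag at the cathode and Ga³⁺/Ga at the anode, E°cell = +0.79 − (−0.55) = +1.34 V (n = 3).
From the Nernst equation, log Q = n(E° − E)/0.0592 = 3·(+1.34 − (+1.355))/0.0592 = −0.760.
For 3 Ag⁺(aq) + Ga(s) → 3 Ag(s) + Ga³⁺(aq), the reaction quotient is Q = [Ga³⁺(aq)] / [Ag⁺(aq)]^3.
Isolating [Ag⁺(aq)] in Q = 10^{−0.760} yields log [Ag⁺(aq)] = 0.367, i.e. 2.3 M.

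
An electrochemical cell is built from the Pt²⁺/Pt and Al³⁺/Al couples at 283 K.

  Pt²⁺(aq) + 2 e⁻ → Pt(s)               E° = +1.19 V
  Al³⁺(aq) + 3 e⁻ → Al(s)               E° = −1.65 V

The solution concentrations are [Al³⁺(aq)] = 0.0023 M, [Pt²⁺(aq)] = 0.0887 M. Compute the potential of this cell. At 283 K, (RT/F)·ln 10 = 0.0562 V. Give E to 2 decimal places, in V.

+2.86 V

The Pt²⁺/Pt couple has the more positive E°, so it is the cathode; Al³⁺/Al is the anode.
The standard potential is +1.19 − (−1.65) = +2.84 V and the balanced reaction transfers n = 6 electrons.
Balancing gives 3 Pt²⁺(aq) + 2 Al(s) → 3 Pt(s) + 2 Al³⁺(aq); hence Q = [Al³⁺(aq)]^2 / [Pt²⁺(aq)]^3 = 0.00758 (log Q = −2.120).
By the Nernst equation, E = +2.84 − (0.0562/6)·(−2.120) = +2.86 V.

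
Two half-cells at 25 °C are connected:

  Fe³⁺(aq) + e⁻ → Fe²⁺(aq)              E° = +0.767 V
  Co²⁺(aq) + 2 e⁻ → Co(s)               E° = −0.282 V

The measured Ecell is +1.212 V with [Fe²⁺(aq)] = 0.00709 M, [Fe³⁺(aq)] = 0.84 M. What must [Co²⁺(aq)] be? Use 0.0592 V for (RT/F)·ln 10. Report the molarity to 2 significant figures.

With Fe³⁺/Fe²⁺ at the cathode and Co²⁺/Co at the anode, E°cell = +0.767 − (−0.282) = +1.049 V (n = 2).
Rearranging E = E° − (0.0592/n)·log Q gives log Q = 2(+1.049 − (+1.212))/0.0592 = −5.507.
The balanced reaction is 2 Fe³⁺(aq) + Co(s) → 2 Fe²⁺(aq) + Co²⁺(aq), so Q = ([Fe²⁺(aq)]^2·[Co²⁺(aq)]) / [Fe³⁺(aq)]^2.
Substituting the known concentrations and solving, log [Co²⁺(aq)] = −1.360 and [Co²⁺(aq)] = 0.044 M.

0.044 M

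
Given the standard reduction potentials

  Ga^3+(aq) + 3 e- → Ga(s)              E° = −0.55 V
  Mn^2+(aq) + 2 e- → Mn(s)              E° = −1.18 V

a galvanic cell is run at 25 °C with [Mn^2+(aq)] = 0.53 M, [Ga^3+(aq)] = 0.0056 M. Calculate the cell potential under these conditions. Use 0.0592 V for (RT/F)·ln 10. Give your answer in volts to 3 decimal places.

+0.594 V

Ga³⁺/Ga is reduced (cathode, E° = −0.55 V) and Mn²⁺/Mn is oxidized (anode).
E°cell = −0.55 − (−1.18) = +0.63 V, with n = 6 electrons transferred.
The balanced reaction is 2 Ga^3+(aq) + 3 Mn(s) → 2 Ga(s) + 3 Mn^2+(aq), so Q = [Mn^2+(aq)]^3 / [Ga^3+(aq)]^2 = 4.75×10^3 and log Q = 3.676.
E = E° − (0.0592/n)·log Q = +0.63 − (0.0592/6)(3.676) = +0.594 V.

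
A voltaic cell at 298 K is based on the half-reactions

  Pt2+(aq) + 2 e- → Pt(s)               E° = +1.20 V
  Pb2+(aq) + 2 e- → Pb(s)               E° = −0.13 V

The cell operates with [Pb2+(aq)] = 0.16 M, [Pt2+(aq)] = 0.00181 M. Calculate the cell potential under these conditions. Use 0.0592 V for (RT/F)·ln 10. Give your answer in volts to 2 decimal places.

+1.27 V

Since E°(Pt²⁺/Pt) > E°(Pb²⁺/Pb), Pt²⁺/Pt serves as the cathode.
E°cell = E°cat − E°an = +1.20 − (−0.13) = +1.33 V; n = 2.
Balancing gives Pt2+(aq) + Pb(s) → Pt(s) + Pb2+(aq); hence Q = [Pb2+(aq)] / [Pt2+(aq)] = 88.4 (log Q = 1.946).
Applying E = E° − (RT ln10/nF)·log Q gives +1.33 − (0.0592/2)(1.946) = +1.27 V.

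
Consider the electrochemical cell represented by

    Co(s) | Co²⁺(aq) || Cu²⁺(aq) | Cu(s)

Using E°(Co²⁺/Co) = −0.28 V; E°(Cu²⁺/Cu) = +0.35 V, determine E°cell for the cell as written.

+0.63 V

By convention the left-hand electrode in cell notation is the anode (oxidation) and the right-hand electrode is the cathode (reduction).
E°cell = E°(right) − E°(left) = +0.35 − (−0.28) = +0.63 V.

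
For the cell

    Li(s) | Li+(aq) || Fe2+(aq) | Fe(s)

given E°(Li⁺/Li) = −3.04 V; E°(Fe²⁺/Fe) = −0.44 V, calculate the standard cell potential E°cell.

By convention the left-hand electrode in cell notation is the anode (oxidation) and the right-hand electrode is the cathode (reduction).
E°cell = E°(right) − E°(left) = −0.44 − (−3.04) = +2.60 V.

+2.60 V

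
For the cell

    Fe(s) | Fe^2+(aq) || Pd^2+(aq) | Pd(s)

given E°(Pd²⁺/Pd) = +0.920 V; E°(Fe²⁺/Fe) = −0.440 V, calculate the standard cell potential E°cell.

+1.360 V

By convention the left-hand electrode in cell notation is the anode (oxidation) and the right-hand electrode is the cathode (reduction).
E°cell = E°(right) − E°(left) = +0.920 − (−0.440) = +1.360 V.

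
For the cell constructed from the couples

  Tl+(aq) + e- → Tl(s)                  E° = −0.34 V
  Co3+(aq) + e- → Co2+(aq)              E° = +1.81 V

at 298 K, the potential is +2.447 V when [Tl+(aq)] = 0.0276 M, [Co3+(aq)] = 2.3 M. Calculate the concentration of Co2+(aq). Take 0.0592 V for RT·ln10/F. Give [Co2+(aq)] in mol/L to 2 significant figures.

With Co³⁺/Co²⁺ at the cathode and Tl⁺/Tl at the anode, E°cell = +1.81 − (−0.34) = +2.15 V (n = 1).
From the Nernst equation, log Q = n(E° − E)/0.0592 = 1·(+2.15 − (+2.447))/0.0592 = −5.017.
The balanced reaction is Co3+(aq) + Tl(s) → Co2+(aq) + Tl+(aq), so Q = ([Co2+(aq)]·[Tl+(aq)]) / [Co3+(aq)].
Solving for the unknown gives log [Co2+(aq)] = −3.096, so [Co2+(aq)] ≈ 0.00080 M.

0.00080 M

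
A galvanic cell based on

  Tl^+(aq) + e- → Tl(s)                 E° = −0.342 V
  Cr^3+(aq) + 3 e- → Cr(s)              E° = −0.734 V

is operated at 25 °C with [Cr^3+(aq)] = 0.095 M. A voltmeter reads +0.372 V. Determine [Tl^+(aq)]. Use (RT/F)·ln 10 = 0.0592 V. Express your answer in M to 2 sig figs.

0.21 M

With Tl⁺/Tl at the cathode and Cr³⁺/Cr at the anode, E°cell = −0.342 − (−0.734) = +0.392 V (n = 3).
Rearranging E = E° − (0.0592/n)·log Q gives log Q = 3(+0.392 − (+0.372))/0.0592 = 1.014.
The balanced reaction is 3 Tl^+(aq) + Cr(s) → 3 Tl(s) + Cr^3+(aq), so Q = [Cr^3+(aq)] / [Tl^+(aq)]^3.
Substituting the known concentrations and solving, log [Tl^+(aq)] = −0.679 and [Tl^+(aq)] = 0.21 M.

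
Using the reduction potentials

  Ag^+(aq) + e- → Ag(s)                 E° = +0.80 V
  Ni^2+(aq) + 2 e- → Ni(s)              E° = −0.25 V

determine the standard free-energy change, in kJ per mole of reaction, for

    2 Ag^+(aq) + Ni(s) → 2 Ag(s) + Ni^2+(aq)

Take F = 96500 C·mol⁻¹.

−203 kJ/mol

In the reaction as written Ag^+(aq) is reduced, so the Ag⁺/Ag couple is the cathode and Ni²⁺/Ni is the anode.
E°cell = +0.80 − (−0.25) = +1.05 V; balancing electrons gives n = 2.
ΔG° = −nFE°cell = −(2)(96500)(+1.05) J/mol = −203 kJ/mol.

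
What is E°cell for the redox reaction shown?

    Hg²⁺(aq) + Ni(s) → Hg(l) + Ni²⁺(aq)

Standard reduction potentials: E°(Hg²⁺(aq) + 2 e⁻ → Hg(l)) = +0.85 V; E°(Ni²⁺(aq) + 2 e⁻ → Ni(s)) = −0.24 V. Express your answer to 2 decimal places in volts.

In the reaction as written, Hg²⁺(aq) is reduced (cathode) and Ni²⁺(aq) is produced by oxidation at the anode.
E°cell = E°(cathode) − E°(anode) = +0.85 − (−0.24) = +1.09 V.

+1.09 V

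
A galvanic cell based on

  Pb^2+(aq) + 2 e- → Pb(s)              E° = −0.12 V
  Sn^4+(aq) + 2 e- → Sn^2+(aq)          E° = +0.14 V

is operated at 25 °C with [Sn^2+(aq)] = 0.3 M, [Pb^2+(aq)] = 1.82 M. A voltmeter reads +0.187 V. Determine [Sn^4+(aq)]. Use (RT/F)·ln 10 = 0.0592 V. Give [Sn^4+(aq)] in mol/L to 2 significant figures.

With Sn⁴⁺/Sn²⁺ at the cathode and Pb²⁺/Pb at the anode, E°cell = +0.14 − (−0.12) = +0.26 V (n = 2).
Since E = E° − (0.0592/n)·log Q, log Q = n(E° − E)/0.0592 = 2.466.
Balancing electrons gives Sn^4+(aq) + Pb(s) → Sn^2+(aq) + Pb^2+(aq); thus Q = ([Sn^2+(aq)]·[Pb^2+(aq)]) / [Sn^4+(aq)].
Isolating [Sn^4+(aq)] in Q = 10^{2.466} yields log [Sn^4+(aq)] = −2.729, i.e. 0.0019 M.

0.0019 M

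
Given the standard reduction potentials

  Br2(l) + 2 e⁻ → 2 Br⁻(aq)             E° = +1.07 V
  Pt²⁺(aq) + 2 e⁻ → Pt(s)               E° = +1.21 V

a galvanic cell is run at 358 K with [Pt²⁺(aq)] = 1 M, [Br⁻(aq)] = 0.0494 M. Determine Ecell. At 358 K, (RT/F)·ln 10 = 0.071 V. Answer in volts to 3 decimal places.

+0.047 V

The Pt²⁺/Pt couple has the more positive E°, so it is the cathode; Br₂/Br⁻ is the anode.
E°cell = +1.21 − (+1.07) = +0.14 V, with n = 2 electrons transferred.
The balanced reaction is Pt²⁺(aq) + 2 Br⁻(aq) → Pt(s) + Br2(l), so Q = 1 / ([Pt²⁺(aq)]·[Br⁻(aq)]^2) = 410 and log Q = 2.613.
Applying E = E° − (RT ln10/nF)·log Q gives +0.14 − (0.071/2)(2.613) = +0.047 V.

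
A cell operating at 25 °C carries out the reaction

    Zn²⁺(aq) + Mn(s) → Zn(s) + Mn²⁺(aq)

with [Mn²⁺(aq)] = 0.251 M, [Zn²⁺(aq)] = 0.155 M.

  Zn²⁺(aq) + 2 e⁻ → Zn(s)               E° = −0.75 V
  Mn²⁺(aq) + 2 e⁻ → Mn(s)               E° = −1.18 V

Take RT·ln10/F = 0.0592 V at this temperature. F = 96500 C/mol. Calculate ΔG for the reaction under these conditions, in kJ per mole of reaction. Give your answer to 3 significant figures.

−81.8 kJ/mol

The standard cell potential is −0.75 − (−1.18) = +0.43 V, with n = 2 electrons in the balanced equation.
The reaction quotient is [Mn²⁺(aq)] / [Zn²⁺(aq)] = 1.62; by Nernst, E = +0.43 − (0.0592/2)(0.209) = +0.4238 V.
Finally ΔG = −nFE = −(2)(96500 C/mol)(+0.4238 V) = −81.8 kJ/mol.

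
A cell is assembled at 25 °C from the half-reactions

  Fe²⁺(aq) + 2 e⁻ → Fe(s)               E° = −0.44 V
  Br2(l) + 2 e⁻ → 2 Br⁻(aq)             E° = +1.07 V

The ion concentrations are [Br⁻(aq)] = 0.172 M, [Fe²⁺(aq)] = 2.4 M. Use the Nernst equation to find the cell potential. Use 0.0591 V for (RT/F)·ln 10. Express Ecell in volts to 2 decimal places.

+1.54 V

The Br₂/Br⁻ couple has the more positive E°, so it is the cathode; Fe²⁺/Fe is the anode.
E°cell = +1.07 − (−0.44) = +1.51 V, with n = 2 electrons transferred.
For the overall reaction Br2(l) + Fe(s) → 2 Br⁻(aq) + Fe²⁺(aq), Q = [Br⁻(aq)]^2·[Fe²⁺(aq)] = 0.071, giving log Q = −1.149.
By the Nernst equation, E = +1.51 − (0.0591/2)·(−1.149) = +1.54 V.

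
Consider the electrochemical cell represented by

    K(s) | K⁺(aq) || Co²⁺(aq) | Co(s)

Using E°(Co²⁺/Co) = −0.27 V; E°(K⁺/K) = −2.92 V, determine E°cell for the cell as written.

By convention the left-hand electrode in cell notation is the anode (oxidation) and the right-hand electrode is the cathode (reduction).
E°cell = E°(right) − E°(left) = −0.27 − (−2.92) = +2.65 V.

+2.65 V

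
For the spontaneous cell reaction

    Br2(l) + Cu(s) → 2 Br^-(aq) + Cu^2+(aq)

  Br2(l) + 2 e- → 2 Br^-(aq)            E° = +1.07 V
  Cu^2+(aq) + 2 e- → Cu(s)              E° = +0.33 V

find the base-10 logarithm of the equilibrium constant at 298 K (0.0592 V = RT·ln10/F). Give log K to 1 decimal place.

log K = 25.0

The Br₂/Br⁻ couple is reduced (cathode); E°cell = +1.07 − (+0.33) = +0.74 V with n = 2.
At equilibrium E = 0, so log K = nE°cell / 0.0592 = (2)(+0.74) / 0.0592 = 25.0.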